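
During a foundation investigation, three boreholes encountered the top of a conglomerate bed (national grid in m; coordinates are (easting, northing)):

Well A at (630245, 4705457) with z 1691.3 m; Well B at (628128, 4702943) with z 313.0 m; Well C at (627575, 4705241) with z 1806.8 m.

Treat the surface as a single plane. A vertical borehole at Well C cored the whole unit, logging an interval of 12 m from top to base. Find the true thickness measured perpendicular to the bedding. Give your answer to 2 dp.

Let the plane be z = a·E + b·N + c.
Well B−Well A: −2117a − 2514b = −1378.3;  Well C−Well A: −2670a − 216b = 115.5.
Solving gives a = −0.09402, b = 0.62742.
|∇z| = √(a²+b²) = 0.63442, so dip δ = arctan(0.63442) = 32.39°.
True thickness = vertical thickness × cos δ = 12 × cos 32.39° = 10.13 m.

10.13 m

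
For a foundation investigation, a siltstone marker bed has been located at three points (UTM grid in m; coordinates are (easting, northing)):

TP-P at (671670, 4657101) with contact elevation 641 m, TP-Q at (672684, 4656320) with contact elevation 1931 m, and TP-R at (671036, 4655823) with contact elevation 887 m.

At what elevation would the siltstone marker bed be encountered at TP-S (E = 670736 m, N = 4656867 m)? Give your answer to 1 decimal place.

20.9 m

Two edge vectors: TP-P→TP-Q = (1014, -781, 1290), TP-P→TP-R = (-634, -1278, 246).
Normal n = (TP-P→TP-Q) × (TP-P→TP-R) = (1456494, -1067304, -1791046).
So ∂z/∂E = −n_x/n_z = 0.813208594 and ∂z/∂N = −n_y/n_z = −0.595910993.
Intercept c from TP-P: 641 − 546207.82 + 2775217.68 = 2229650.86.
At (670736, 4656867): z = 545448.3 − 2775078.2 + 2229650.86 = 20.9 m.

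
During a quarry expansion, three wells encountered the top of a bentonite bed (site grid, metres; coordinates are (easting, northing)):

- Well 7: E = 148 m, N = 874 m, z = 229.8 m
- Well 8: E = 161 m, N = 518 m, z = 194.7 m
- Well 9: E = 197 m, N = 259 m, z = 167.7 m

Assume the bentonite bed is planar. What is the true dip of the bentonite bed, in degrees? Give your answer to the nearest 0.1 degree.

Two edge vectors: Well 7→Well 8 = (13, -356, -35.1), Well 7→Well 9 = (49, -615, -62.1).
Normal n = (Well 7→Well 8) × (Well 7→Well 9) = (521.1, -912.6, 9449).
So ∂z/∂E = −n_x/n_z = −0.05515 and ∂z/∂N = −n_y/n_z = 0.09658.
Gradient magnitude |∇z| = √(a² + b²) = √(0.00304 + 0.00933) = 0.11122.
True dip = arctan(0.11122) = 6.3°, dipping toward SSE (azimuth ≈ 150°).

6.3°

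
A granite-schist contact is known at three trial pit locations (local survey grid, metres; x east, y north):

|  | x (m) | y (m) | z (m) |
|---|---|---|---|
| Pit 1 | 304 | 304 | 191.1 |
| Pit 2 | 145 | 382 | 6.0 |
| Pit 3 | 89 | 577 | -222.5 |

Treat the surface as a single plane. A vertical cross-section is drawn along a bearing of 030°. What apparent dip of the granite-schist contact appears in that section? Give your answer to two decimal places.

26.62°

Let the plane be z = a·x + b·y + c.
Pit 2−Pit 1: −159a + 78b = −185.1;  Pit 3−Pit 1: −215a + 273b = −413.6.
Solving gives a = 0.68594, b = −0.97481.
Unit vector along 030° is (sin 30°, cos 30°) = (0.5000, 0.8660).
Slope in that direction = a·(0.5000) + b·(0.8660) = −0.50123.
Apparent dip = arctan|0.50123| = 26.62° (true dip is 50.0°, so apparent ≤ true as expected).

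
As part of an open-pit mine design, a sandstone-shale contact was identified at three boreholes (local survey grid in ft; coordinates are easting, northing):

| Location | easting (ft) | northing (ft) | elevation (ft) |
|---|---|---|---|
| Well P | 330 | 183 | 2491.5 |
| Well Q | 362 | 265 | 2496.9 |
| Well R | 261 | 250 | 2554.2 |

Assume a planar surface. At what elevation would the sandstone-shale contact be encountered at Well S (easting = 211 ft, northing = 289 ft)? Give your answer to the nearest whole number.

2597 ft

Let the plane be z = a·easting + b·northing + c.
Well Q−Well P: 32a + 82b = 5.4;  Well R−Well P: −69a + 67b = 62.7.
Solving gives a = −0.61261, b = 0.30492.
Then c = 2491.5 − a·330 − b·183 = 2637.86.
At (211, 289): z = −129.3 + 88.1 + 2637.86 = 2596.7 ft.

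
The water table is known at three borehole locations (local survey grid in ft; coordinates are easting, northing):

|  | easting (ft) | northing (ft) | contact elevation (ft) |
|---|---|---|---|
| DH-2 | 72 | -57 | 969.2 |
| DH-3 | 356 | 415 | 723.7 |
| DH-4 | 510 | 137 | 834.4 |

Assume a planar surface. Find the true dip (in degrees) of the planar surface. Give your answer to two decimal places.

Two edge vectors: DH-2→DH-3 = (284, 472, -245.5), DH-2→DH-4 = (438, 194, -134.8).
Normal n = (DH-2→DH-3) × (DH-2→DH-4) = (-15998.6, -69245.8, -151640).
So ∂z/∂easting = −n_x/n_z = −0.10550 and ∂z/∂northing = −n_y/n_z = −0.45665.
Gradient magnitude |∇z| = √(a² + b²) = √(0.01113 + 0.20853) = 0.46868.
True dip = arctan(0.46868) = 25.11°, dipping toward NNE (azimuth ≈ 013°).

25.11°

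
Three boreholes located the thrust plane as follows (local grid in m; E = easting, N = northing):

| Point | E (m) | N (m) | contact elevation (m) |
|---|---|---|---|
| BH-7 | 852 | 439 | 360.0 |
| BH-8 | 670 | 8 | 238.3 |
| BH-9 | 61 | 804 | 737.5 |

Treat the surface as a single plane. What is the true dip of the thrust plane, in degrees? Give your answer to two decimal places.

26.49°

Two edge vectors: BH-7→BH-8 = (-182, -431, -121.7), BH-7→BH-9 = (-791, 365, 377.5).
Normal n = (BH-7→BH-8) × (BH-7→BH-9) = (-118282, 164969.7, -407351).
So ∂z/∂E = −n_x/n_z = −0.29037 and ∂z/∂N = −n_y/n_z = 0.40498.
Gradient magnitude |∇z| = √(a² + b²) = √(0.08431 + 0.16401) = 0.49832.
True dip = arctan(0.49832) = 26.49°, dipping toward SE (azimuth ≈ 144°).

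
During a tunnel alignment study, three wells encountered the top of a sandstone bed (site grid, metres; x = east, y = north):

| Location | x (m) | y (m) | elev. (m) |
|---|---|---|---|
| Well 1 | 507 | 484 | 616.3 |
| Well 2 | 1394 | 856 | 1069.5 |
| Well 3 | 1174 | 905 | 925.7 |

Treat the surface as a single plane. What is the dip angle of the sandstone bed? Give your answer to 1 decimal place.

32.8°

Let the plane be z = a·x + b·y + c.
Well 2−Well 1: 887a + 372b = 453.2;  Well 3−Well 1: 667a + 421b = 309.4.
Solving gives a = 0.60414, b = −0.22223.
Gradient magnitude |∇z| = √(a² + b²) = √(0.36498 + 0.04939) = 0.64372.
True dip = arctan(0.64372) = 32.8°, dipping toward WNW (azimuth ≈ 290°).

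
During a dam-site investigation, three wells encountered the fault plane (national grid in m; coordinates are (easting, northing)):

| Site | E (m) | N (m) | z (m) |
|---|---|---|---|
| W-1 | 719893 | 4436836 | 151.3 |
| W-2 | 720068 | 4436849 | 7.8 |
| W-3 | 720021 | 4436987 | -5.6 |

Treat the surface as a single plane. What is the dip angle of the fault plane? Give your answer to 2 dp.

41.14°

Let the plane be z = a·E + b·N + c.
W-2−W-1: 175a + 13b = −143.5;  W-3−W-1: 128a + 151b = −156.9.
Solving gives a = −0.79273, b = −0.36709.
Gradient magnitude |∇z| = √(a² + b²) = √(0.62842 + 0.13475) = 0.87360.
True dip = arctan(0.87360) = 41.14°, dipping toward ENE (azimuth ≈ 065°).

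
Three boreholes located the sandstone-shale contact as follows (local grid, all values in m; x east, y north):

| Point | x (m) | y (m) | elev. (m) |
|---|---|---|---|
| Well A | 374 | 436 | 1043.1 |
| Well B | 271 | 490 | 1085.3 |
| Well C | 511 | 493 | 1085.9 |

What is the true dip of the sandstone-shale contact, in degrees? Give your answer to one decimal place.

Two edge vectors: Well A→Well B = (-103, 54, 42.2), Well A→Well C = (137, 57, 42.8).
Normal n = (Well A→Well B) × (Well A→Well C) = (-94.2, 10189.8, -13269).
So ∂z/∂x = −n_x/n_z = −0.00710 and ∂z/∂y = −n_y/n_z = 0.76794.
Gradient magnitude |∇z| = √(a² + b²) = √(0.00005 + 0.58973) = 0.76797.
True dip = arctan(0.76797) = 37.5°, dipping toward S (azimuth ≈ 179°).

37.5°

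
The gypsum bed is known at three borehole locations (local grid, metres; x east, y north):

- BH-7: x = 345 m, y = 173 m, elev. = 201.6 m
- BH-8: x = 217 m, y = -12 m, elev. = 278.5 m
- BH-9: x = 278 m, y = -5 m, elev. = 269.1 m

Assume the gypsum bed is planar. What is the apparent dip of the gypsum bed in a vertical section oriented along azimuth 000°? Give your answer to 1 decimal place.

Let the plane be z = a·x + b·y + c.
BH-8−BH-7: −128a − 185b = 76.9;  BH-9−BH-7: −67a − 178b = 67.5.
Solving gives a = −0.11557, b = −0.33571.
Unit vector along 000° is (sin 0°, cos 0°) = (0.0000, 1.0000).
Slope in that direction = a·(0.0000) + b·(1.0000) = −0.33571.
Apparent dip = arctan|0.33571| = 18.6° (true dip is 19.5°, so apparent ≤ true as expected).

18.6°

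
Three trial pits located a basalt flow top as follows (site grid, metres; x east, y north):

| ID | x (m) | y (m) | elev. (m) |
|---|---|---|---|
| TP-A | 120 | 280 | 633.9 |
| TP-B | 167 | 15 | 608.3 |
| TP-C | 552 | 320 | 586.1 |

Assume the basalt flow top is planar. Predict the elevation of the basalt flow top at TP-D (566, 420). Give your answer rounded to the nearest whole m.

592 m

Two edge vectors: TP-A→TP-B = (47, -265, -25.6), TP-A→TP-C = (432, 40, -47.8).
Normal n = (TP-A→TP-B) × (TP-A→TP-C) = (13691, -8812.6, 116360).
So ∂z/∂x = −n_x/n_z = −0.11766 and ∂z/∂y = −n_y/n_z = 0.07574.
Intercept c from TP-A: 633.9 + 14.12 − 21.21 = 626.81.
At (566, 420): z = −66.6 + 31.8 + 626.81 = 592.0 m.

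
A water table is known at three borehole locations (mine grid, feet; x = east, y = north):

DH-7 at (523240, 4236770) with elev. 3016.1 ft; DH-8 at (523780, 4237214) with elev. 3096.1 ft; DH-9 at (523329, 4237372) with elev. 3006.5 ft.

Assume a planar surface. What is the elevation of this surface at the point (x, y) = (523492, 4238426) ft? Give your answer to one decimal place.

2991.0 ft

Two edge vectors: DH-7→DH-8 = (540, 444, 80), DH-7→DH-9 = (89, 602, -9.6).
Normal n = (DH-7→DH-8) × (DH-7→DH-9) = (-52422.4, 12304, 285564).
So ∂z/∂x = −n_x/n_z = 0.183574960 and ∂z/∂y = −n_y/n_z = −0.043086664.
Intercept c from DH-7: 3016.1 − 96053.76 + 182548.28 = 89510.62.
At (523492, 4238426): z = 96100.0 − 182619.6 + 89510.62 = 2991.0 ft.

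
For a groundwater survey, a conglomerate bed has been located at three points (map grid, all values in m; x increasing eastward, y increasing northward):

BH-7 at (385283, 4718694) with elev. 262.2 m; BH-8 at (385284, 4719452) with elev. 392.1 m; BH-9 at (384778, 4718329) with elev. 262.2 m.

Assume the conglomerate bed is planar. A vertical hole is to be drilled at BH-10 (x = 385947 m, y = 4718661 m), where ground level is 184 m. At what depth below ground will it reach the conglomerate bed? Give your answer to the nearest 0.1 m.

Let the plane be z = a·x + b·y + c.
BH-8−BH-7: 1a + 758b = 129.9;  BH-9−BH-7: −505a − 365b = 0.
Solving gives a = −0.123981173, b = 0.171535595.
Then c = 262.2 − a·385283 − b·4718694 = −761393.95.
At (385947, 4718661): z_contact = −47850.16 + 809418.32 − 761393.95 = 174.22 m.
Depth below ground = 184 − 174.22 = 9.8 m.

9.8 m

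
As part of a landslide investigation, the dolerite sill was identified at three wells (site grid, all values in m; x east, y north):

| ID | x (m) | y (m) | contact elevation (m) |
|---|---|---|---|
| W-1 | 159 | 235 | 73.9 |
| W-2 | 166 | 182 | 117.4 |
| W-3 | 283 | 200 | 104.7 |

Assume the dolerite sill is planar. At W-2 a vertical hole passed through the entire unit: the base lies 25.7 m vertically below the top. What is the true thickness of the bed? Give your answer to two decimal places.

19.89 m

Two edge vectors: W-1→W-2 = (7, -53, 43.5), W-1→W-3 = (124, -35, 30.8).
Normal n = (W-1→W-2) × (W-1→W-3) = (-109.9, 5178.4, 6327).
So ∂z/∂x = −n_x/n_z = 0.01737 and ∂z/∂y = −n_y/n_z = −0.81846.
|∇z| = √(a²+b²) = 0.81864, so dip δ = arctan(0.81864) = 39.31°.
True thickness = vertical thickness × cos δ = 25.7 × cos 39.31° = 19.89 m.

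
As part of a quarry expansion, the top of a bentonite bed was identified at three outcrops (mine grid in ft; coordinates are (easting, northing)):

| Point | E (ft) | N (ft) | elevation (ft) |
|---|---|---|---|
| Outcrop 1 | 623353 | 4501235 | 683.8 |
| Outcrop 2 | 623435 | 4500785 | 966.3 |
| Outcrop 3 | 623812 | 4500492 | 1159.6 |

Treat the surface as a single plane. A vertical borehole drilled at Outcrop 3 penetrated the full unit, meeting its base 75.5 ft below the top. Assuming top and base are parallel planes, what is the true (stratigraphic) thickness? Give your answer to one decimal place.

Two edge vectors: Outcrop 1→Outcrop 2 = (82, -450, 282.5), Outcrop 1→Outcrop 3 = (459, -743, 475.8).
Normal n = (Outcrop 1→Outcrop 2) × (Outcrop 1→Outcrop 3) = (-4212.5, 90651.9, 145624).
So ∂z/∂E = −n_x/n_z = 0.02893 and ∂z/∂N = −n_y/n_z = −0.62251.
|∇z| = √(a²+b²) = 0.62318, so dip δ = arctan(0.62318) = 31.93°.
True thickness = vertical thickness × cos δ = 75.5 × cos 31.93° = 64.1 ft.

64.1 ft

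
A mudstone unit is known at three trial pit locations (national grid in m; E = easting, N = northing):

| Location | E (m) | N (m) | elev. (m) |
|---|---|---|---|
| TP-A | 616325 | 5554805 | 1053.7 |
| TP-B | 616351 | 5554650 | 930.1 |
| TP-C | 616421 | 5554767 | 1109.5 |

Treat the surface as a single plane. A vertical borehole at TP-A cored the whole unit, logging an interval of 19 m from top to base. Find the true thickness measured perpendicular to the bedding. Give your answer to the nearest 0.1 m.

11.3 m

Two edge vectors: TP-A→TP-B = (26, -155, -123.6), TP-A→TP-C = (96, -38, 55.8).
Normal n = (TP-A→TP-B) × (TP-A→TP-C) = (-13345.8, -13316.4, 13892).
So ∂z/∂E = −n_x/n_z = 0.96068 and ∂z/∂N = −n_y/n_z = 0.95857.
|∇z| = √(a²+b²) = 1.35711, so dip δ = arctan(1.35711) = 53.62°.
True thickness = vertical thickness × cos δ = 19 × cos 53.62° = 11.3 m.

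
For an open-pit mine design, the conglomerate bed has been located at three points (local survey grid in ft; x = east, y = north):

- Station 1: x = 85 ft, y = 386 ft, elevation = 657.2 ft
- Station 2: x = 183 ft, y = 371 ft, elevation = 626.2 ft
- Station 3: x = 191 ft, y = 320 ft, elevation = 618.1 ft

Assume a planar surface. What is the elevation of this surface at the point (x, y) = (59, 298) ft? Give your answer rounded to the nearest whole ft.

655 ft

Let the plane be z = a·x + b·y + c.
Station 2−Station 1: 98a − 15b = −31;  Station 3−Station 1: 106a − 66b = −39.1.
Solving gives a = −0.29920, b = 0.11189.
Then c = 657.2 − a·85 − b·386 = 639.44.
At (59, 298): z = −17.7 + 33.3 + 639.44 = 655.1 ft.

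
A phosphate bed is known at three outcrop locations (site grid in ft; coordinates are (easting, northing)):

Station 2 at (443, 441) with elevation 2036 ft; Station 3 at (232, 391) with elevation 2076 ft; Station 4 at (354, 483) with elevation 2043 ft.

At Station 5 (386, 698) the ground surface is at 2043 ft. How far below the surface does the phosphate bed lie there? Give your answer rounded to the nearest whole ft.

Let the plane be z = a·E + b·N + c.
Station 3−Station 2: −211a − 50b = 40;  Station 4−Station 2: −89a + 42b = 7.
Solving gives a = −0.15249, b = −0.15648.
Then c = 2036 − a·443 − b·441 = 2172.56.
At (386, 698): z_contact = −58.9 − 109.2 + 2172.56 = 2004.5 ft.
Depth below ground = 2043 − 2004.5 = 39 ft.

39 ft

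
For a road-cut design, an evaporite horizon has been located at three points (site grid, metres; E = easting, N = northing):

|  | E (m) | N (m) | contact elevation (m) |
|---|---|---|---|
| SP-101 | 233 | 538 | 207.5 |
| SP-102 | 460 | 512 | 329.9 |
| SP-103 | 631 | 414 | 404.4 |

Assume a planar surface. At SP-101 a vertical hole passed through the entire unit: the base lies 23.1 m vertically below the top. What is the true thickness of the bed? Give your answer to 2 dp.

19.73 m

Let the plane be z = a·E + b·N + c.
SP-102−SP-101: 227a − 26b = 122.4;  SP-103−SP-101: 398a − 124b = 196.9.
Solving gives a = 0.56507, b = 0.22578.
|∇z| = √(a²+b²) = 0.60850, so dip δ = arctan(0.60850) = 31.32°.
True thickness = vertical thickness × cos δ = 23.1 × cos 31.32° = 19.73 m.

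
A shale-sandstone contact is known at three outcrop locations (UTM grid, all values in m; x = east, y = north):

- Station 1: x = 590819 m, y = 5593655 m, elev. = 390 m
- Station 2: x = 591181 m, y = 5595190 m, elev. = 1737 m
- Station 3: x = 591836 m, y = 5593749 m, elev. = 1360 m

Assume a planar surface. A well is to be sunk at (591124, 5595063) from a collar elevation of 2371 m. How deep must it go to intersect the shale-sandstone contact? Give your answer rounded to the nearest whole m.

770 m

Two edge vectors: Station 1→Station 2 = (362, 1535, 1347), Station 1→Station 3 = (1017, 94, 970).
Normal n = (Station 1→Station 2) × (Station 1→Station 3) = (1362332, 1018759, -1527067).
So ∂z/∂x = −n_x/n_z = 0.89212327 and ∂z/∂y = −n_y/n_z = 0.66713445.
Intercept c from Station 1: 390 − 527083.38 − 3731719.94 = −4258413.32.
At (591124, 5595063): z_contact = 527355.5 + 3732659.3 − 4258413.32 = 1601.4 m.
Depth below ground = 2371 − 1601.4 = 770 m.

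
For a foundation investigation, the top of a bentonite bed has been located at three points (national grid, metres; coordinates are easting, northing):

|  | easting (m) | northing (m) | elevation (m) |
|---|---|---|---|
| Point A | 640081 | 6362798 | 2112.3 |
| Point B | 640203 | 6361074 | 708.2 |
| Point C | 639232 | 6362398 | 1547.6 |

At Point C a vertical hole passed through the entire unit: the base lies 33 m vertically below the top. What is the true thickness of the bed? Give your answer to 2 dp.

24.81 m

Two edge vectors: Point A→Point B = (122, -1724, -1404.1), Point A→Point C = (-849, -400, -564.7).
Normal n = (Point A→Point B) × (Point A→Point C) = (411902.8, 1260974.3, -1512476).
So ∂z/∂easting = −n_x/n_z = 0.27234 and ∂z/∂northing = −n_y/n_z = 0.83372.
|∇z| = √(a²+b²) = 0.87707, so dip δ = arctan(0.87707) = 41.25°.
True thickness = vertical thickness × cos δ = 33 × cos 41.25° = 24.81 m.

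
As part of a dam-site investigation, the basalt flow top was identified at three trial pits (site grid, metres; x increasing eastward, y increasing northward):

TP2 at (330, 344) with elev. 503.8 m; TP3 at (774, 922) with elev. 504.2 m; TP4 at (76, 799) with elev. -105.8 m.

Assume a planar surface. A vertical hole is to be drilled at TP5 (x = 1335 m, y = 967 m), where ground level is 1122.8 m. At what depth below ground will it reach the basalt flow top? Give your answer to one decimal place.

86.6 m

Two edge vectors: TP2→TP3 = (444, 578, 0.4), TP2→TP4 = (-254, 455, -609.6).
Normal n = (TP2→TP3) × (TP2→TP4) = (-352530.8, 270560.8, 348832).
So ∂z/∂x = −n_x/n_z = 1.010603 and ∂z/∂y = −n_y/n_z = −0.775619.
Intercept c from TP2: 503.8 − 333.50 + 266.81 = 437.11.
At (1335, 967): z_contact = 1349.16 − 750.02 + 437.11 = 1036.25 m.
Depth below ground = 1122.8 − 1036.25 = 86.6 m.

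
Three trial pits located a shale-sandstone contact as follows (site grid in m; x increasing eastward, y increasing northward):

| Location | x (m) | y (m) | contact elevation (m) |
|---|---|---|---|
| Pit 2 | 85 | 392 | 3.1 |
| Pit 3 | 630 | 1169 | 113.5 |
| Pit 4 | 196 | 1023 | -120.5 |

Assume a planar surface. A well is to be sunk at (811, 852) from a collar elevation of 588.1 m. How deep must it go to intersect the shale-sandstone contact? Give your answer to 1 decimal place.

260.2 m

Let the plane be z = a·x + b·y + c.
Pit 3−Pit 2: 545a + 777b = 110.4;  Pit 4−Pit 2: 111a + 631b = −123.6.
Solving gives a = 0.643124, b = −0.309012.
Then c = 3.1 − a·85 − b·392 = 69.57.
At (811, 852): z_contact = 521.57 − 263.28 + 69.57 = 327.86 m.
Depth below ground = 588.1 − 327.86 = 260.2 m.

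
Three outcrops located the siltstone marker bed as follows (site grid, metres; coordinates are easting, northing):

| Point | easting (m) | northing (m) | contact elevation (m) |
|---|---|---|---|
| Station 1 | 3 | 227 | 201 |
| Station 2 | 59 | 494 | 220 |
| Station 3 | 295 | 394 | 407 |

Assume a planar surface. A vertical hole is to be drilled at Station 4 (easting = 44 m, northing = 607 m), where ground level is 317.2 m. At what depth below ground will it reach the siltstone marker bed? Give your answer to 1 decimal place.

Let the plane be z = a·easting + b·northing + c.
Station 2−Station 1: 56a + 267b = 19;  Station 3−Station 1: 292a + 167b = 206.
Solving gives a = 0.75539, b = −0.08727.
Then c = 201 − a·3 − b·227 = 218.54.
At (44, 607): z_contact = 33.24 − 52.97 + 218.54 = 198.81 m.
Depth below ground = 317.2 − 198.81 = 118.4 m.

118.4 m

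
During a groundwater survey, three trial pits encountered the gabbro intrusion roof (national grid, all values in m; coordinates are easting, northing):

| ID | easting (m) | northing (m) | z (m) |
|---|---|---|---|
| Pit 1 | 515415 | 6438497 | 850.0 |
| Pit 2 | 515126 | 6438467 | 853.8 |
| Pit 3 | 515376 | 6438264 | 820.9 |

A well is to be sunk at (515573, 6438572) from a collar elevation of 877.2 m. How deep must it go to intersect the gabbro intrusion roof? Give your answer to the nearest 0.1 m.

Let the plane be z = a·easting + b·northing + c.
Pit 2−Pit 1: −289a − 30b = 3.8;  Pit 3−Pit 1: −39a − 233b = −29.1.
Solving gives a = −0.026575181, b = 0.129340910.
Then c = 850 − a·515415 − b·6438497 = −818213.81.
At (515573, 6438572): z_contact = −13701.45 + 832770.76 − 818213.81 = 855.50 m.
Depth below ground = 877.2 − 855.50 = 21.7 m.

21.7 m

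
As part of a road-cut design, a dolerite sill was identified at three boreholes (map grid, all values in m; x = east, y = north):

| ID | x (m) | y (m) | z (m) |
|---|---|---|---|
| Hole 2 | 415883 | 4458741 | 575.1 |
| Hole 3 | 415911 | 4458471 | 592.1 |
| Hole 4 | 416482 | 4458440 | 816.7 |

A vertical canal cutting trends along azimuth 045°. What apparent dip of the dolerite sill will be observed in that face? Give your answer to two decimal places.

Two edge vectors: Hole 2→Hole 3 = (28, -270, 17), Hole 2→Hole 4 = (599, -301, 241.6).
Normal n = (Hole 2→Hole 3) × (Hole 2→Hole 4) = (-60115, 3418.2, 153302).
So ∂z/∂x = −n_x/n_z = 0.39213 and ∂z/∂y = −n_y/n_z = −0.02230.
Unit vector along 045° is (sin 45°, cos 45°) = (0.7071, 0.7071).
Slope in that direction = a·(0.7071) + b·(0.7071) = 0.26151.
Apparent dip = arctan|0.26151| = 14.66° (true dip is 21.4°, so apparent ≤ true as expected).

14.66°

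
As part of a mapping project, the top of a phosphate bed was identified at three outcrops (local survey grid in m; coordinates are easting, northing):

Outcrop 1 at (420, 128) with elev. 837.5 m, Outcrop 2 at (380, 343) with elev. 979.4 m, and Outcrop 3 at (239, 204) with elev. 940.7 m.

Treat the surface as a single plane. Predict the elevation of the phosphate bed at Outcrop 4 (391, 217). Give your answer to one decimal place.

Let the plane be z = a·easting + b·northing + c.
Outcrop 2−Outcrop 1: −40a + 215b = 141.9;  Outcrop 3−Outcrop 1: −181a + 76b = 103.2.
Solving gives a = −0.31787, b = 0.60086.
Then c = 837.5 − a·420 − b·128 = 894.10.
At (391, 217): z = −124.3 + 130.4 + 894.10 = 900.2 m.

900.2 m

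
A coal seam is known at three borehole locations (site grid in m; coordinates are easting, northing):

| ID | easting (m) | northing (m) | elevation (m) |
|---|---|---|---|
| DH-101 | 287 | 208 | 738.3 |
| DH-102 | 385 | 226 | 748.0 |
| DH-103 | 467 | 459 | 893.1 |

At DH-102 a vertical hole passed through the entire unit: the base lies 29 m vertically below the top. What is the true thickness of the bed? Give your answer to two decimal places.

24.55 m

Let the plane be z = a·easting + b·northing + c.
DH-102−DH-101: 98a + 18b = 9.7;  DH-103−DH-101: 180a + 251b = 154.8.
Solving gives a = −0.01647, b = 0.62854.
|∇z| = √(a²+b²) = 0.62876, so dip δ = arctan(0.62876) = 32.16°.
True thickness = vertical thickness × cos δ = 29 × cos 32.16° = 24.55 m.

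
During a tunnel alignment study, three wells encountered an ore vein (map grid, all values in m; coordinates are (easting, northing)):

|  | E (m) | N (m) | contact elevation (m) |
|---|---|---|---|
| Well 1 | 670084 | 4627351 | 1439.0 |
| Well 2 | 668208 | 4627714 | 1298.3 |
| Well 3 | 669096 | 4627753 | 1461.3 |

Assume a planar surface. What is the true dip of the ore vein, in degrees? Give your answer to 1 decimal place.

Two edge vectors: Well 1→Well 2 = (-1876, 363, -140.7), Well 1→Well 3 = (-988, 402, 22.3).
Normal n = (Well 1→Well 2) × (Well 1→Well 3) = (64656.3, 180846.4, -395508).
So ∂z/∂E = −n_x/n_z = 0.16348 and ∂z/∂N = −n_y/n_z = 0.45725.
Gradient magnitude |∇z| = √(a² + b²) = √(0.02672 + 0.20908) = 0.48560.
True dip = arctan(0.48560) = 25.9°, dipping toward SSW (azimuth ≈ 200°).

25.9°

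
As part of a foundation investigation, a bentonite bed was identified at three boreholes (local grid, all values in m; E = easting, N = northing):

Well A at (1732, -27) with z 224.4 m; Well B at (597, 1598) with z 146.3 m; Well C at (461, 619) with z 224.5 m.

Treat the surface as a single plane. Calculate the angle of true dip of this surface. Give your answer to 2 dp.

Two edge vectors: Well A→Well B = (-1135, 1625, -78.1), Well A→Well C = (-1271, 646, 0.1).
Normal n = (Well A→Well B) × (Well A→Well C) = (50615.1, 99378.6, 1332165).
So ∂z/∂E = −n_x/n_z = −0.03799 and ∂z/∂N = −n_y/n_z = −0.07460.
Gradient magnitude |∇z| = √(a² + b²) = √(0.00144 + 0.00557) = 0.08372.
True dip = arctan(0.08372) = 4.79°, dipping toward NNE (azimuth ≈ 027°).

4.79°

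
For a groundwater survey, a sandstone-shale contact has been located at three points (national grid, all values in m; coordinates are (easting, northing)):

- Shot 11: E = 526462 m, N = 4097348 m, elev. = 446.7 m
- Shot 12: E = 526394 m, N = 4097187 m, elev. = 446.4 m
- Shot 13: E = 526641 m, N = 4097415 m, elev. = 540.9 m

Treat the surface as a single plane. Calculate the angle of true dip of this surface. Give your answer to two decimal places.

Two edge vectors: Shot 11→Shot 12 = (-68, -161, -0.3), Shot 11→Shot 13 = (179, 67, 94.2).
Normal n = (Shot 11→Shot 12) × (Shot 11→Shot 13) = (-15146.1, 6351.9, 24263).
So ∂z/∂E = −n_x/n_z = 0.62425 and ∂z/∂N = −n_y/n_z = −0.26179.
Gradient magnitude |∇z| = √(a² + b²) = √(0.38968 + 0.06854) = 0.67692.
True dip = arctan(0.67692) = 34.09°, dipping toward WNW (azimuth ≈ 293°).

34.09°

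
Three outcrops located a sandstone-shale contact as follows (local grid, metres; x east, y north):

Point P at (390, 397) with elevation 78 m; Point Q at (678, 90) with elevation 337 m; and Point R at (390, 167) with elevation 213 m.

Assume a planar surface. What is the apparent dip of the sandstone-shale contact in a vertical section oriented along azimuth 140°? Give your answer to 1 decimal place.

32.0°

Let the plane be z = a·x + b·y + c.
Point Q−Point P: 288a − 307b = 259;  Point R−Point P: 0a − 230b = 135.
Solving gives a = 0.27363, b = −0.58696.
Unit vector along 140° is (sin 140°, cos 140°) = (0.6428, -0.7660).
Slope in that direction = a·(0.6428) + b·(-0.7660) = 0.62552.
Apparent dip = arctan|0.62552| = 32.0° (true dip is 32.9°, so apparent ≤ true as expected).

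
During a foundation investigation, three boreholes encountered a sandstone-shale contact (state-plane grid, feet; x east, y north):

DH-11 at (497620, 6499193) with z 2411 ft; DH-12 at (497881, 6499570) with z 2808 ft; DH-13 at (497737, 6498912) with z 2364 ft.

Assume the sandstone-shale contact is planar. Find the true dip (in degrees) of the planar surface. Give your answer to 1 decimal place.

43.3°

Two edge vectors: DH-11→DH-12 = (261, 377, 397), DH-11→DH-13 = (117, -281, -47).
Normal n = (DH-11→DH-12) × (DH-11→DH-13) = (93838, 58716, -117450).
So ∂z/∂x = −n_x/n_z = 0.79896 and ∂z/∂y = −n_y/n_z = 0.49992.
Gradient magnitude |∇z| = √(a² + b²) = √(0.63834 + 0.24992) = 0.94248.
True dip = arctan(0.94248) = 43.3°, dipping toward WSW (azimuth ≈ 238°).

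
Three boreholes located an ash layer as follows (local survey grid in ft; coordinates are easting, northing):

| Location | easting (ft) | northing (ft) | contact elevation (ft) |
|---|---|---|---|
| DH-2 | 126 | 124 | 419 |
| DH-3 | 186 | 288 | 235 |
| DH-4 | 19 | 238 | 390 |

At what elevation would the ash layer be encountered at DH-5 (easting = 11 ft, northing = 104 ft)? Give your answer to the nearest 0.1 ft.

513.1 ft

Let the plane be z = a·easting + b·northing + c.
DH-3−DH-2: 60a + 164b = −184;  DH-4−DH-2: −107a + 114b = −29.
Solving gives a = −0.66508, b = −0.87863.
Then c = 419 − a·126 − b·124 = 611.75.
At (11, 104): z = −7.3 − 91.4 + 611.75 = 513.1 ft.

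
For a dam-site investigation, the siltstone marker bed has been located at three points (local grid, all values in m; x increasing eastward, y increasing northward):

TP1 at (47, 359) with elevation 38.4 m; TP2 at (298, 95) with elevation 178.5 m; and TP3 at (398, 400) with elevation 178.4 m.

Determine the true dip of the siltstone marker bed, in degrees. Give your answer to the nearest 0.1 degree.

23.6°

Let the plane be z = a·x + b·y + c.
TP2−TP1: 251a − 264b = 140.1;  TP3−TP1: 351a + 41b = 140.
Solving gives a = 0.41478, b = −0.13632.
Gradient magnitude |∇z| = √(a² + b²) = √(0.17205 + 0.01858) = 0.43661.
True dip = arctan(0.43661) = 23.6°, dipping toward WNW (azimuth ≈ 288°).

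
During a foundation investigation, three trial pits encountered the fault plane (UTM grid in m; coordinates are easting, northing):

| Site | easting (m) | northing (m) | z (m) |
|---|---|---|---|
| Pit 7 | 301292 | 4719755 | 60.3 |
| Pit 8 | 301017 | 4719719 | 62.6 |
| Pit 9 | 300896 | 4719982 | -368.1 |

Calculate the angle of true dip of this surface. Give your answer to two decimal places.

57.35°

Two edge vectors: Pit 7→Pit 8 = (-275, -36, 2.3), Pit 7→Pit 9 = (-396, 227, -428.4).
Normal n = (Pit 7→Pit 8) × (Pit 7→Pit 9) = (14900.3, -118720.8, -76681).
So ∂z/∂easting = −n_x/n_z = 0.19432 and ∂z/∂northing = −n_y/n_z = −1.54824.
Gradient magnitude |∇z| = √(a² + b²) = √(0.03776 + 2.39706) = 1.56039.
True dip = arctan(1.56039) = 57.35°, dipping toward N (azimuth ≈ 353°).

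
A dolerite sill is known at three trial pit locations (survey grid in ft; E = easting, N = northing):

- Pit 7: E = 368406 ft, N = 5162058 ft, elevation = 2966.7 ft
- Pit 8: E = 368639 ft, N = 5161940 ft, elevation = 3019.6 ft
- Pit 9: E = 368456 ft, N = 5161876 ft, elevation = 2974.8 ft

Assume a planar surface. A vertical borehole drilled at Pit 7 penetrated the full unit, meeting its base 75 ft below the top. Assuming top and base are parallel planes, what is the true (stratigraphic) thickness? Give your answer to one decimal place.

Let the plane be z = a·E + b·N + c.
Pit 8−Pit 7: 233a − 118b = 52.9;  Pit 9−Pit 7: 50a − 182b = 8.1.
Solving gives a = 0.23755, b = 0.02076.
|∇z| = √(a²+b²) = 0.23846, so dip δ = arctan(0.23846) = 13.41°.
True thickness = vertical thickness × cos δ = 75 × cos 13.41° = 73.0 ft.

73.0 ft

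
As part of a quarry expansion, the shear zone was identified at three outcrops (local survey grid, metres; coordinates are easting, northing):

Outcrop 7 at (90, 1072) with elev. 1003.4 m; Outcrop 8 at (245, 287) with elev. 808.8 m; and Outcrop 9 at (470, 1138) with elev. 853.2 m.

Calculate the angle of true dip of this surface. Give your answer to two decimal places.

24.44°

Two edge vectors: Outcrop 7→Outcrop 8 = (155, -785, -194.6), Outcrop 7→Outcrop 9 = (380, 66, -150.2).
Normal n = (Outcrop 7→Outcrop 8) × (Outcrop 7→Outcrop 9) = (130750.6, -50667, 308530).
So ∂z/∂easting = −n_x/n_z = −0.42379 and ∂z/∂northing = −n_y/n_z = 0.16422.
Gradient magnitude |∇z| = √(a² + b²) = √(0.17959 + 0.02697) = 0.45449.
True dip = arctan(0.45449) = 24.44°, dipping toward ESE (azimuth ≈ 111°).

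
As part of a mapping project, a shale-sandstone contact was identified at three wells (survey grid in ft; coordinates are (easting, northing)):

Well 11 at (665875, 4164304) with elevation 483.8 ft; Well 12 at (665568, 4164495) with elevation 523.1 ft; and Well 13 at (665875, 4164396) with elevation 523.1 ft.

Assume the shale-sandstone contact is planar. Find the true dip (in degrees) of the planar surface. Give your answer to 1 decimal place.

24.2°

Two edge vectors: Well 11→Well 12 = (-307, 191, 39.3), Well 11→Well 13 = (0, 92, 39.3).
Normal n = (Well 11→Well 12) × (Well 11→Well 13) = (3890.7, 12065.1, -28244).
So ∂z/∂E = −n_x/n_z = 0.13775 and ∂z/∂N = −n_y/n_z = 0.42717.
Gradient magnitude |∇z| = √(a² + b²) = √(0.01898 + 0.18248) = 0.44884.
True dip = arctan(0.44884) = 24.2°, dipping toward SSW (azimuth ≈ 198°).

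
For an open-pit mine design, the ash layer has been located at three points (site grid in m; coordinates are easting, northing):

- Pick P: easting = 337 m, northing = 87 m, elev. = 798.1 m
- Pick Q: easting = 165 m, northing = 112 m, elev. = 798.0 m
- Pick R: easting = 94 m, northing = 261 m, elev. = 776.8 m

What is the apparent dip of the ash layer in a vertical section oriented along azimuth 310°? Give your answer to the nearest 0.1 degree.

Two edge vectors: Pick P→Pick Q = (-172, 25, -0.1), Pick P→Pick R = (-243, 174, -21.3).
Normal n = (Pick P→Pick Q) × (Pick P→Pick R) = (-515.1, -3639.3, -23853).
So ∂z/∂easting = −n_x/n_z = −0.02159 and ∂z/∂northing = −n_y/n_z = −0.15257.
Unit vector along 310° is (sin 310°, cos 310°) = (-0.7660, 0.6428).
Slope in that direction = a·(-0.7660) + b·(0.6428) = −0.08153.
Apparent dip = arctan|0.08153| = 4.7° (true dip is 8.8°, so apparent ≤ true as expected).

4.7°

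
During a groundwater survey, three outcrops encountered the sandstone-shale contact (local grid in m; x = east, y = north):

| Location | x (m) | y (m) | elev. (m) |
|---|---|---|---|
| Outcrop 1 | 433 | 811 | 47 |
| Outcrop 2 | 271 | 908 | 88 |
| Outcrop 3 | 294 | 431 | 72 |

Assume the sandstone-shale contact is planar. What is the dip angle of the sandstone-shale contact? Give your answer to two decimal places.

13.55°

Let the plane be z = a·x + b·y + c.
Outcrop 2−Outcrop 1: −162a + 97b = 41;  Outcrop 3−Outcrop 1: −139a − 380b = 25.
Solving gives a = −0.23993, b = 0.02197.
Gradient magnitude |∇z| = √(a² + b²) = √(0.05757 + 0.00048) = 0.24093.
True dip = arctan(0.24093) = 13.55°, dipping toward E (azimuth ≈ 095°).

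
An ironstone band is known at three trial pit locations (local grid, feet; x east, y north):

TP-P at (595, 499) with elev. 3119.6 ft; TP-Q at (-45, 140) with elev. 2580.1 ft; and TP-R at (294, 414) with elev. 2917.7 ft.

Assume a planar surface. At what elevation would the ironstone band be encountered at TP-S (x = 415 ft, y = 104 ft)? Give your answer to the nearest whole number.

2786 ft

Two edge vectors: TP-P→TP-Q = (-640, -359, -539.5), TP-P→TP-R = (-301, -85, -201.9).
Normal n = (TP-P→TP-Q) × (TP-P→TP-R) = (26624.6, 33173.5, -53659).
So ∂z/∂x = −n_x/n_z = 0.49618 and ∂z/∂y = −n_y/n_z = 0.61823.
Intercept c from TP-P: 3119.6 − 295.23 − 308.50 = 2515.88.
At (415, 104): z = 205.9 + 64.3 + 2515.88 = 2786.1 ft.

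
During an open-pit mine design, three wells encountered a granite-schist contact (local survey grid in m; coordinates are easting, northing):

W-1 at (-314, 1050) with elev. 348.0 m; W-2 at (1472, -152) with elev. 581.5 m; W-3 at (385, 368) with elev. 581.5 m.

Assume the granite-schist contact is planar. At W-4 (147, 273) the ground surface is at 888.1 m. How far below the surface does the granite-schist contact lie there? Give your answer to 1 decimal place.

166.3 m

Two edge vectors: W-1→W-2 = (1786, -1202, 233.5), W-1→W-3 = (699, -682, 233.5).
Normal n = (W-1→W-2) × (W-1→W-3) = (-121420, -253814.5, -377854).
So ∂z/∂easting = −n_x/n_z = −0.321341 and ∂z/∂northing = −n_y/n_z = −0.671726.
Intercept c from W-1: 348 − 100.90 + 705.31 = 952.41.
At (147, 273): z_contact = −47.24 − 183.38 + 952.41 = 721.79 m.
Depth below ground = 888.1 − 721.79 = 166.3 m.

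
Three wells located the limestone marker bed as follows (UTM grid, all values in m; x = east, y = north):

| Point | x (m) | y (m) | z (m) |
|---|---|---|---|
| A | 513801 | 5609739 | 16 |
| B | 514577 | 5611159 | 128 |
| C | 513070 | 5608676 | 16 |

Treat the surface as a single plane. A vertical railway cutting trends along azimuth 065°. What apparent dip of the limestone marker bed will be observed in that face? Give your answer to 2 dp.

Two edge vectors: A→B = (776, 1420, 112), A→C = (-731, -1063, 0).
Normal n = (A→B) × (A→C) = (119056, -81872, 213132).
So ∂z/∂x = −n_x/n_z = −0.55860 and ∂z/∂y = −n_y/n_z = 0.38414.
Unit vector along 065° is (sin 65°, cos 65°) = (0.9063, 0.4226).
Slope in that direction = a·(0.9063) + b·(0.4226) = −0.34392.
Apparent dip = arctan|0.34392| = 18.98° (true dip is 34.1°, so apparent ≤ true as expected).

18.98°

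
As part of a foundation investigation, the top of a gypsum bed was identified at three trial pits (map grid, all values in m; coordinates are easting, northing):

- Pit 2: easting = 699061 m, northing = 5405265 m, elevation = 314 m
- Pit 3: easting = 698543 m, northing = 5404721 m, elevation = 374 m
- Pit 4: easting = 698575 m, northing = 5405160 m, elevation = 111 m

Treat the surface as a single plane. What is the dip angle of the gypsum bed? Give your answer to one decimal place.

Two edge vectors: Pit 2→Pit 3 = (-518, -544, 60), Pit 2→Pit 4 = (-486, -105, -203).
Normal n = (Pit 2→Pit 3) × (Pit 2→Pit 4) = (116732, -134314, -209994).
So ∂z/∂easting = −n_x/n_z = 0.55588 and ∂z/∂northing = −n_y/n_z = −0.63961.
Gradient magnitude |∇z| = √(a² + b²) = √(0.30901 + 0.40910) = 0.84741.
True dip = arctan(0.84741) = 40.3°, dipping toward NW (azimuth ≈ 319°).

40.3°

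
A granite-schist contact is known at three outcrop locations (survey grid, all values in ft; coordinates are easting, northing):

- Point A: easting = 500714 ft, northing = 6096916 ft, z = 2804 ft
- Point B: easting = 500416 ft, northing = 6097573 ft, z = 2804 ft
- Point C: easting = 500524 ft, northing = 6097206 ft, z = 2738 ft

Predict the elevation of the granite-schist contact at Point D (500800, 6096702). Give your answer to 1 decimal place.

Two edge vectors: Point A→Point B = (-298, 657, 0), Point A→Point C = (-190, 290, -66).
Normal n = (Point A→Point B) × (Point A→Point C) = (-43362, -19668, 38410).
So ∂z/∂easting = −n_x/n_z = 1.128924759 and ∂z/∂northing = −n_y/n_z = 0.512054153.
Intercept c from Point A: 2804 − 565268.43 − 3121951.16 = −3684415.59.
At (500800, 6096702): z = 565365.5 + 3121841.6 − 3684415.59 = 2791.5 ft.

2791.5 ft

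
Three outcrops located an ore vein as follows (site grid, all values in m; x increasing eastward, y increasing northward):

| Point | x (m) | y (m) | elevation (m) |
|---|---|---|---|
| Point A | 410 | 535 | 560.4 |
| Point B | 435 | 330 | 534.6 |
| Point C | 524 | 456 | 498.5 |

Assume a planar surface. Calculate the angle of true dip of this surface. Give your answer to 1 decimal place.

26.7°

Two edge vectors: Point A→Point B = (25, -205, -25.8), Point A→Point C = (114, -79, -61.9).
Normal n = (Point A→Point B) × (Point A→Point C) = (10651.3, -1393.7, 21395).
So ∂z/∂x = −n_x/n_z = −0.49784 and ∂z/∂y = −n_y/n_z = 0.06514.
Gradient magnitude |∇z| = √(a² + b²) = √(0.24785 + 0.00424) = 0.50208.
True dip = arctan(0.50208) = 26.7°, dipping toward E (azimuth ≈ 097°).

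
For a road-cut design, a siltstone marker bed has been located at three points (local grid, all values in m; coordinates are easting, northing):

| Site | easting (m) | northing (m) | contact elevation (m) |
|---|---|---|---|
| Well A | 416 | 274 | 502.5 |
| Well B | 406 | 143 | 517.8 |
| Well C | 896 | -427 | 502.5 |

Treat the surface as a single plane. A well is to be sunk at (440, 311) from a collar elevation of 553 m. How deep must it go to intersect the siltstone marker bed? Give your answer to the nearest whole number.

Two edge vectors: Well A→Well B = (-10, -131, 15.3), Well A→Well C = (480, -701, 0).
Normal n = (Well A→Well B) × (Well A→Well C) = (10725.3, 7344, 69890).
So ∂z/∂easting = −n_x/n_z = −0.15346 and ∂z/∂northing = −n_y/n_z = −0.10508.
Intercept c from Well A: 502.5 + 63.84 + 28.79 = 595.13.
At (440, 311): z_contact = −67.5 − 32.7 + 595.13 = 494.9 m.
Depth below ground = 553 − 494.9 = 58 m.

58 m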